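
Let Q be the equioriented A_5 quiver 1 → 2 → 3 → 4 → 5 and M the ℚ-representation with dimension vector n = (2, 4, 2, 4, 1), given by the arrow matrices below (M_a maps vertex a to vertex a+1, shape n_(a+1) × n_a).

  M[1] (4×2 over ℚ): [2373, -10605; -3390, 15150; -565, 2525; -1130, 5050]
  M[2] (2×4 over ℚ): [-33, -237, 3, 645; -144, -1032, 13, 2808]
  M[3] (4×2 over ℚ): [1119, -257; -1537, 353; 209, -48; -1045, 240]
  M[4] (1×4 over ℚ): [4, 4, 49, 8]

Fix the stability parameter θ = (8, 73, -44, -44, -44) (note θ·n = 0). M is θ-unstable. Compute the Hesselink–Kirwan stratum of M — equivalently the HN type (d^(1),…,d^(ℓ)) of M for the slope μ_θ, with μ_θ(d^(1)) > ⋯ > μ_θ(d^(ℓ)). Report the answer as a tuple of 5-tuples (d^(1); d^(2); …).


Barcode: M ≅ I[1,1], I[1,4], I[2,2]^2, I[2,5], I[4,4]^2. HN layers by μ_θ (5 steps, strictly decreasing):
  μ^(1)=73; μ^(2)=8; μ^(3)=-7/4; μ^(4)=-59/4; μ^(5)=-44

((0, 2, 0, 0, 0); (1, 0, 0, 0, 0); (1, 1, 1, 1, 0); (0, 1, 1, 1, 1); (0, 0, 0, 2, 0))


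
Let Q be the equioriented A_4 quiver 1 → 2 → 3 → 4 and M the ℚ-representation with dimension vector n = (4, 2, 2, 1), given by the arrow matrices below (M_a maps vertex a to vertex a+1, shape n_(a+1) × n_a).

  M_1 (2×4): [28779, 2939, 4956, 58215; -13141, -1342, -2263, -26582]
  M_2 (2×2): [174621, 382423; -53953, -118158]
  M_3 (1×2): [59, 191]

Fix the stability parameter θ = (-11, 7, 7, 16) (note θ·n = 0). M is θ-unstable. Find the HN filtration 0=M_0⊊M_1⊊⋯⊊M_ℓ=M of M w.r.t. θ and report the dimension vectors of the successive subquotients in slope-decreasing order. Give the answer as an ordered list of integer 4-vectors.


Interval decomposition of M: I[1,1]^2, I[1,3], I[1,4].
HN type (ℓ=3): μ^(1)=16; μ^(2)=7; μ^(3)=-11

((0, 0, 0, 1); (0, 2, 2, 0); (4, 0, 0, 0))


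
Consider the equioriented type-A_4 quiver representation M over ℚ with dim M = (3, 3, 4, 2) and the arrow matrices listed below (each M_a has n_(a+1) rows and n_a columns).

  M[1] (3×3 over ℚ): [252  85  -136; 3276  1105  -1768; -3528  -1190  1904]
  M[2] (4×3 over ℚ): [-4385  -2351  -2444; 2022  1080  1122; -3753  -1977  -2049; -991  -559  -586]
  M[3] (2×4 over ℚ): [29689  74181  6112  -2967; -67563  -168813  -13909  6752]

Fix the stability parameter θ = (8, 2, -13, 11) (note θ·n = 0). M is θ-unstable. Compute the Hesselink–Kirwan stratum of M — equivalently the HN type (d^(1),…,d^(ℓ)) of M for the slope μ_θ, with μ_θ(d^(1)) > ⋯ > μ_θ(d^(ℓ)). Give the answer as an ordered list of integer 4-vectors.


Interval decomposition of M: I[1,1]^2, I[1,4], I[2,3], I[2,4], I[3,3].
HN type (ℓ=5): μ^(1)=11; μ^(2)=8; μ^(3)=-1; μ^(4)=-11/2; μ^(5)=-13

((0, 0, 0, 2); (2, 0, 0, 0); (1, 1, 1, 0); (0, 2, 2, 0); (0, 0, 1, 0))


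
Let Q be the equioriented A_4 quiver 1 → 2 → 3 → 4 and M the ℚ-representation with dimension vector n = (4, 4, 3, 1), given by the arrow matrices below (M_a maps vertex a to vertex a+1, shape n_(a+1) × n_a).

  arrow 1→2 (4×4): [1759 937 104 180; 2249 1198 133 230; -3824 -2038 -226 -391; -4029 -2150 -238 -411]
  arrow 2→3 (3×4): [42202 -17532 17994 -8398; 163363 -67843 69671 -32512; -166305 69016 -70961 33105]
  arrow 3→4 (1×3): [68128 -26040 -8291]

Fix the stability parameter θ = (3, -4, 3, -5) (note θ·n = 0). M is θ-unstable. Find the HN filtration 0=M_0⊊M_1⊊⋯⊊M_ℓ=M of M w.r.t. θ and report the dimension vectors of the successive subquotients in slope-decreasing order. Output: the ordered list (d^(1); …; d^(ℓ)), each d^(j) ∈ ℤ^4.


Barcode: M ≅ I[1,2]^2, I[1,3], I[1,4], I[3,3]. HN layers by μ_θ (3 steps, strictly decreasing):
  μ^(1)=3; μ^(2)=-1/2; μ^(3)=-3/4

((0, 0, 2, 0); (3, 3, 0, 0); (1, 1, 1, 1))


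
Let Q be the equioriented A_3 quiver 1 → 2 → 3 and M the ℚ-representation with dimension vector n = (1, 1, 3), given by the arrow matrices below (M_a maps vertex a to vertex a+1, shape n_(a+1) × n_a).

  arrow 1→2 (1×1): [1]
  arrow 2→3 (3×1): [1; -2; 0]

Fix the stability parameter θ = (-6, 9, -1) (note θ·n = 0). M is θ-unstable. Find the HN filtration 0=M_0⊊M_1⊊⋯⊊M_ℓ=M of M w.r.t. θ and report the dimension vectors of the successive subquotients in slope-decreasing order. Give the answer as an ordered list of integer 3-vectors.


Via rank(M_{q-1}∘⋯∘M_p): M ≅ I[1,3], I[3,3]^2.
μ_θ-semistable layers: μ^(1)=4; μ^(2)=-1; μ^(3)=-6

((0, 1, 1); (0, 0, 2); (1, 0, 0))


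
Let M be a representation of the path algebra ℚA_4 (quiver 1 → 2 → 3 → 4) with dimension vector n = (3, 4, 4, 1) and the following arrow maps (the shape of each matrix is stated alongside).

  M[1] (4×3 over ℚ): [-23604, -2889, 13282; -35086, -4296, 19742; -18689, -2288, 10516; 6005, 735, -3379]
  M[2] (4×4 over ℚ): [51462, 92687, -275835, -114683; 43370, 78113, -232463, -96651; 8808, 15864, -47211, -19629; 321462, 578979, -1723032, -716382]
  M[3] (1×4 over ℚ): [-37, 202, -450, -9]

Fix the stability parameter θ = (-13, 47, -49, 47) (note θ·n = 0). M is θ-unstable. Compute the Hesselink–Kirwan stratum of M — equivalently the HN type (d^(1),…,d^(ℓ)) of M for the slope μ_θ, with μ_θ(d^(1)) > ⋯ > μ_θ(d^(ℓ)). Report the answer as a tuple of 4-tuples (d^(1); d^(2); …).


Via rank(M_{q-1}∘⋯∘M_p): M ≅ I[1,2]^2, I[1,4], I[2,3], I[3,3]^2.
μ_θ-semistable layers: μ^(1)=47; μ^(2)=-1; μ^(3)=-13; μ^(4)=-49

((0, 2, 0, 1); (0, 2, 2, 0); (3, 0, 0, 0); (0, 0, 2, 0))


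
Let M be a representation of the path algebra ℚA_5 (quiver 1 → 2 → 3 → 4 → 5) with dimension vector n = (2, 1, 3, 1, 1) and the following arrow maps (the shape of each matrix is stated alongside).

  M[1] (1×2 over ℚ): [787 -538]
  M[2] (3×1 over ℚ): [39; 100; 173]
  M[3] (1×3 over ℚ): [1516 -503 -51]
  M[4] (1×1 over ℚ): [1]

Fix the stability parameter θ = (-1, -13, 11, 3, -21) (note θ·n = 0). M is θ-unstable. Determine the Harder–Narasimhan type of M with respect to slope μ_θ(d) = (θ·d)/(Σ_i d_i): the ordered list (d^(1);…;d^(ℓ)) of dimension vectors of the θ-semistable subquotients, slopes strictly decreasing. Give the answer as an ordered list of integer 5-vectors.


Via rank(M_{q-1}∘⋯∘M_p): M ≅ I[1,1], I[1,5], I[3,3]^2.
μ_θ-semistable layers: μ^(1)=11; μ^(2)=-1; μ^(3)=-7/3; μ^(4)=-7

((0, 0, 2, 0, 0); (1, 0, 0, 0, 0); (0, 0, 1, 1, 1); (1, 1, 0, 0, 0))


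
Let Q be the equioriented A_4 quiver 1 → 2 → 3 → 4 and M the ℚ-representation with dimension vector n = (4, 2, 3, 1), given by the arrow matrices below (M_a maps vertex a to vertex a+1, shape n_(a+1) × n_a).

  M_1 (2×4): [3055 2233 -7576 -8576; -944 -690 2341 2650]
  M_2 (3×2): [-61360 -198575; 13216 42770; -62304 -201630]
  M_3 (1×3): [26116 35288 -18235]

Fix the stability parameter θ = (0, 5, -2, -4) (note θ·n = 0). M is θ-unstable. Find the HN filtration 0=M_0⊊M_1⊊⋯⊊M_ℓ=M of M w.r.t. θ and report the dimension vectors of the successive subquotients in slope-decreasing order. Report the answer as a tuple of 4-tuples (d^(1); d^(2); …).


Barcode: M ≅ I[1,1]^2, I[1,2], I[1,4], I[3,3]^2. HN layers by μ_θ (4 steps, strictly decreasing):
  μ^(1)=5; μ^(2)=0; μ^(3)=-1/4; μ^(4)=-2

((0, 1, 0, 0); (3, 0, 0, 0); (1, 1, 1, 1); (0, 0, 2, 0))


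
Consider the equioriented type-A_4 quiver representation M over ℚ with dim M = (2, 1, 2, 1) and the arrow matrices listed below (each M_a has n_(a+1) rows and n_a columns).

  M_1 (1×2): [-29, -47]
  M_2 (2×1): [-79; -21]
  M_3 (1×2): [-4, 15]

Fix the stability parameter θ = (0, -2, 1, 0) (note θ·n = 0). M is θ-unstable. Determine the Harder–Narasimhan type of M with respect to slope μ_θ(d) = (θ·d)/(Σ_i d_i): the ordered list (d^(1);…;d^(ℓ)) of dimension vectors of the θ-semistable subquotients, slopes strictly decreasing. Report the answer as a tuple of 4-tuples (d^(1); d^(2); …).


Barcode: M ≅ I[1,1], I[1,4], I[3,3]. HN layers by μ_θ (4 steps, strictly decreasing):
  μ^(1)=1; μ^(2)=1/2; μ^(3)=0; μ^(4)=-1

((0, 0, 1, 0); (0, 0, 1, 1); (1, 0, 0, 0); (1, 1, 0, 0))


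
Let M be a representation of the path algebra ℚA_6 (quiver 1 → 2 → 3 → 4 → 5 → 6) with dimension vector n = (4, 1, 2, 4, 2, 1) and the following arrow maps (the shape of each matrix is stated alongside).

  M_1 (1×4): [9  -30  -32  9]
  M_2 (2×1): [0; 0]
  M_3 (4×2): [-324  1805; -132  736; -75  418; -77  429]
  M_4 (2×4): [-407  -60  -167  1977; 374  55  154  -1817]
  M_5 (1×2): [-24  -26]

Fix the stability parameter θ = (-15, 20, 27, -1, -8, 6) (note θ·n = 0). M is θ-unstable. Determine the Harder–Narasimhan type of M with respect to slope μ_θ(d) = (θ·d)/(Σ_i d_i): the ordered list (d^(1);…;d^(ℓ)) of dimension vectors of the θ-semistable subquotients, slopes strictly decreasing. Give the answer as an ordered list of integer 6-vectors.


Interval decomposition of M: I[1,1]^3, I[1,2], I[3,4], I[3,6], I[4,4], I[4,5].
HN type (ℓ=6): μ^(1)=20; μ^(2)=13; μ^(3)=6; μ^(4)=-1; μ^(5)=-9/2; μ^(6)=-15

((0, 1, 0, 0, 0, 0); (0, 0, 1, 1, 0, 0); (0, 0, 1, 1, 1, 1); (0, 0, 0, 1, 0, 0); (0, 0, 0, 1, 1, 0); (4, 0, 0, 0, 0, 0))


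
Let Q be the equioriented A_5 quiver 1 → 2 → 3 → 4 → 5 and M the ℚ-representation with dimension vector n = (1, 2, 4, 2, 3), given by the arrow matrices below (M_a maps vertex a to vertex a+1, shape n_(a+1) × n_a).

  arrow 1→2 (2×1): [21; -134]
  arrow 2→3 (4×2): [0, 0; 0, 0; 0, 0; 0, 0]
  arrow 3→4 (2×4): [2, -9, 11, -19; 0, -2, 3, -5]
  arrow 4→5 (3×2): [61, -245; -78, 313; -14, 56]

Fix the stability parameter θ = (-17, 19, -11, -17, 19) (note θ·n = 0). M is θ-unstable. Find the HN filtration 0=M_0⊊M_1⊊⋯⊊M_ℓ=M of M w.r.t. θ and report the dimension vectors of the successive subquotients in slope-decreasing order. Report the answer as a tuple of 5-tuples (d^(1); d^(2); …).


Via rank(M_{q-1}∘⋯∘M_p): M ≅ I[1,2], I[2,2], I[3,3]^2, I[3,5]^2, I[5,5].
μ_θ-semistable layers: μ^(1)=19; μ^(2)=-11; μ^(3)=-14; μ^(4)=-17

((0, 2, 0, 0, 3); (0, 0, 2, 0, 0); (0, 0, 2, 2, 0); (1, 0, 0, 0, 0))


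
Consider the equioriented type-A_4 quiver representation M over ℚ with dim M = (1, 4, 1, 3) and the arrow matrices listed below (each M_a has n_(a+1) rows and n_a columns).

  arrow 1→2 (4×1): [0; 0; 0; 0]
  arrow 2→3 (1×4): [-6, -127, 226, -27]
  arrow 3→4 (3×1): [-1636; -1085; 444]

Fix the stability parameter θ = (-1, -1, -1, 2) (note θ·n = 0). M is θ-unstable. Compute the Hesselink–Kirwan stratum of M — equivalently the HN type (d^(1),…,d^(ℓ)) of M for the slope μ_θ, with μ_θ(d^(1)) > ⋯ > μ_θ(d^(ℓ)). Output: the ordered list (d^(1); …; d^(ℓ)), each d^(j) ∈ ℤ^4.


Interval decomposition of M: I[1,1], I[2,2]^3, I[2,4], I[4,4]^2.
HN type (ℓ=2): μ^(1)=2; μ^(2)=-1

((0, 0, 0, 3); (1, 4, 1, 0))


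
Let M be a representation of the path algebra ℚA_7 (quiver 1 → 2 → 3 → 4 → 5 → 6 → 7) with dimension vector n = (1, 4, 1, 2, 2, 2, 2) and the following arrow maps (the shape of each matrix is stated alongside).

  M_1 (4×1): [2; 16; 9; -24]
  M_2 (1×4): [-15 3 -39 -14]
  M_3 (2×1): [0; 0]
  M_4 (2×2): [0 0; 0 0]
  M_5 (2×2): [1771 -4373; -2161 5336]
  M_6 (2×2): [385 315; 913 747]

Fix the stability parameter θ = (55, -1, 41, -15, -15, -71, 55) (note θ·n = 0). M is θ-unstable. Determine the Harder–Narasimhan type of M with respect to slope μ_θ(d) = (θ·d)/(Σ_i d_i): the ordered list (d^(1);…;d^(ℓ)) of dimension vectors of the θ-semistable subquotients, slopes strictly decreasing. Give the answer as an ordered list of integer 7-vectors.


Barcode: M ≅ I[1,3], I[2,2]^3, I[4,4]^2, I[5,6], I[5,7], I[7,7]. HN layers by μ_θ (6 steps, strictly decreasing):
  μ^(1)=55; μ^(2)=41; μ^(3)=27; μ^(4)=-1; μ^(5)=-15; μ^(6)=-43

((0, 0, 0, 0, 0, 0, 2); (0, 0, 1, 0, 0, 0, 0); (1, 1, 0, 0, 0, 0, 0); (0, 3, 0, 0, 0, 0, 0); (0, 0, 0, 2, 0, 0, 0); (0, 0, 0, 0, 2, 2, 0))


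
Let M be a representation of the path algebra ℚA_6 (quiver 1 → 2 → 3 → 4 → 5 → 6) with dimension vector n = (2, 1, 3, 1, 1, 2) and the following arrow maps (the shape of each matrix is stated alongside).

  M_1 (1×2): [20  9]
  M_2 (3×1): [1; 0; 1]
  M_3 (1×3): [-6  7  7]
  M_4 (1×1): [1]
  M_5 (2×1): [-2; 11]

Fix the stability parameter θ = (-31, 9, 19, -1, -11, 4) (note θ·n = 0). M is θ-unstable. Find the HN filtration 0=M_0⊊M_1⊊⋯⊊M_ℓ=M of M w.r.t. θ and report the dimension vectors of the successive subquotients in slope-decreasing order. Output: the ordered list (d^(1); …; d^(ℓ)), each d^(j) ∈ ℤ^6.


Barcode: M ≅ I[1,1], I[1,6], I[3,3]^2, I[6,6]. HN layers by μ_θ (3 steps, strictly decreasing):
  μ^(1)=19; μ^(2)=4; μ^(3)=-31

((0, 0, 2, 0, 0, 0); (0, 1, 1, 1, 1, 2); (2, 0, 0, 0, 0, 0))


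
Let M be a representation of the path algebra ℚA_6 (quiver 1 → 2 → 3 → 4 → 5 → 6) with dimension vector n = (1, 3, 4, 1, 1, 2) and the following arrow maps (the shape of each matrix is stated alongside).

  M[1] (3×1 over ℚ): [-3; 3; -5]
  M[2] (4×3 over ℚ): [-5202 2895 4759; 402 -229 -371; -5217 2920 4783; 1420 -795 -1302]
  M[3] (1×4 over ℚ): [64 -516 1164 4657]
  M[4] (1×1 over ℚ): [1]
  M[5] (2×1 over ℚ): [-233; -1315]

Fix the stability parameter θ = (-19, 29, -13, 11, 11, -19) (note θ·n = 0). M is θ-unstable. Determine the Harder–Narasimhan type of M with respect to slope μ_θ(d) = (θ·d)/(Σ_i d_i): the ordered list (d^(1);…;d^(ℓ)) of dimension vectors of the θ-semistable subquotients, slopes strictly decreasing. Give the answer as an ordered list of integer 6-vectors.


Interval decomposition of M: I[1,6], I[2,3]^2, I[3,3], I[6,6].
HN type (ℓ=4): μ^(1)=8; μ^(2)=19/5; μ^(3)=-13; μ^(4)=-19

((0, 2, 2, 0, 0, 0); (0, 1, 1, 1, 1, 1); (0, 0, 1, 0, 0, 0); (1, 0, 0, 0, 0, 1))


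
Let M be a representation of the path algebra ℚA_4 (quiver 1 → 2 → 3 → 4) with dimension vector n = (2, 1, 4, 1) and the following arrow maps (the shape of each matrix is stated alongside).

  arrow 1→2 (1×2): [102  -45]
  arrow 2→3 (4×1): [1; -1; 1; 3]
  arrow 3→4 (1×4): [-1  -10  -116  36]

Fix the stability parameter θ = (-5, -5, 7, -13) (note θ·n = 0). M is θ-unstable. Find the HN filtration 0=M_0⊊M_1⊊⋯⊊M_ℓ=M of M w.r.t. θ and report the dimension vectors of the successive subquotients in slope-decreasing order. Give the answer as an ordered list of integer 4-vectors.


Interval decomposition of M: I[1,1], I[1,4], I[3,3]^3.
HN type (ℓ=3): μ^(1)=7; μ^(2)=-3; μ^(3)=-5

((0, 0, 3, 0); (0, 0, 1, 1); (2, 1, 0, 0))


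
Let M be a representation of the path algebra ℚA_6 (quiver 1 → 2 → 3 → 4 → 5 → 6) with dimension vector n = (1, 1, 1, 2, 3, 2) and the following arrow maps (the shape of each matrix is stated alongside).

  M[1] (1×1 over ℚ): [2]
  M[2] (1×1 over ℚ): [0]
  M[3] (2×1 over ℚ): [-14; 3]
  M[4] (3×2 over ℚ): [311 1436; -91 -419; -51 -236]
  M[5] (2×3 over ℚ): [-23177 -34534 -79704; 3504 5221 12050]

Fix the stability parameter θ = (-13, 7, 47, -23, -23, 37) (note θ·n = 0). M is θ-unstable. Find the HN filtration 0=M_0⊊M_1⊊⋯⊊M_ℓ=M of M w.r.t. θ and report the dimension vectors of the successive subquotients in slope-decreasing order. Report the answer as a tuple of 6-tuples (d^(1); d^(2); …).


Interval decomposition of M: I[1,2], I[3,6], I[4,6], I[5,5].
HN type (ℓ=5): μ^(1)=37; μ^(2)=7; μ^(3)=1/3; μ^(4)=-13; μ^(5)=-23

((0, 0, 0, 0, 0, 2); (0, 1, 0, 0, 0, 0); (0, 0, 1, 1, 1, 0); (1, 0, 0, 0, 0, 0); (0, 0, 0, 1, 2, 0))


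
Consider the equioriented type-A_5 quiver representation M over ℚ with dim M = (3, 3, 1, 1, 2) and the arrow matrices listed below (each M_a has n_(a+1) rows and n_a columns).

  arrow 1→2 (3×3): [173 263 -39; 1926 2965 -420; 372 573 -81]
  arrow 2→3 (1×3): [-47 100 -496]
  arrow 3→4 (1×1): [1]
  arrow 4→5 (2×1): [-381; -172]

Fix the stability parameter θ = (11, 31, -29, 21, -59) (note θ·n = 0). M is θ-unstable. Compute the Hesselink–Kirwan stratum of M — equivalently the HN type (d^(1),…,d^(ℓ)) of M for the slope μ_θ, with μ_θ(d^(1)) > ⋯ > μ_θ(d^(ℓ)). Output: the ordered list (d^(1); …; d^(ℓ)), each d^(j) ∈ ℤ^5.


Barcode: M ≅ I[1,2]^2, I[1,5], I[5,5]. HN layers by μ_θ (4 steps, strictly decreasing):
  μ^(1)=31; μ^(2)=11; μ^(3)=-5; μ^(4)=-59

((0, 2, 0, 0, 0); (2, 0, 0, 0, 0); (1, 1, 1, 1, 1); (0, 0, 0, 0, 1))


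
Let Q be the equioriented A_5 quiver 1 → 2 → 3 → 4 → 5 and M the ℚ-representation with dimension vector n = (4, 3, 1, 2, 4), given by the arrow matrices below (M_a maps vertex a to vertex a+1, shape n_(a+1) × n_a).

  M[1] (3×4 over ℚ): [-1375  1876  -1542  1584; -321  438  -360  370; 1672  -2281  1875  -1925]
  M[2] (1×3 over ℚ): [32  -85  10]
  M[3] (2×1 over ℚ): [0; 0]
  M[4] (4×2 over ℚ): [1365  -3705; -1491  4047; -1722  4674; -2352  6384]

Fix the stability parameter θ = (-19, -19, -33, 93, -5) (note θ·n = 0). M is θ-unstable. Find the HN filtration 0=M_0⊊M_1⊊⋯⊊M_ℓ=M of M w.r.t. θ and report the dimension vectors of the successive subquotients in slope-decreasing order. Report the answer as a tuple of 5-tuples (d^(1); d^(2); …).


Barcode: M ≅ I[1,1]^2, I[1,2], I[1,3], I[2,2], I[4,4], I[4,5], I[5,5]^3. HN layers by μ_θ (5 steps, strictly decreasing):
  μ^(1)=93; μ^(2)=44; μ^(3)=-5; μ^(4)=-19; μ^(5)=-71/3

((0, 0, 0, 1, 0); (0, 0, 0, 1, 1); (0, 0, 0, 0, 3); (3, 2, 0, 0, 0); (1, 1, 1, 0, 0))


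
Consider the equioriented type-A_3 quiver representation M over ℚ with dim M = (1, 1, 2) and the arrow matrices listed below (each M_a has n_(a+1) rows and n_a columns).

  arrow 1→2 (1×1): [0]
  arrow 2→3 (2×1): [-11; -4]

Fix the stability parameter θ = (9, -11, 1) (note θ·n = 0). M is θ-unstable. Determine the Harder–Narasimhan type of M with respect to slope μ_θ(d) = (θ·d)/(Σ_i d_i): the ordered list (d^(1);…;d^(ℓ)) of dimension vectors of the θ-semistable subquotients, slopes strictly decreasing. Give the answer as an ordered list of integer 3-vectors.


Via rank(M_{q-1}∘⋯∘M_p): M ≅ I[1,1], I[2,3], I[3,3].
μ_θ-semistable layers: μ^(1)=9; μ^(2)=1; μ^(3)=-11

((1, 0, 0); (0, 0, 2); (0, 1, 0))


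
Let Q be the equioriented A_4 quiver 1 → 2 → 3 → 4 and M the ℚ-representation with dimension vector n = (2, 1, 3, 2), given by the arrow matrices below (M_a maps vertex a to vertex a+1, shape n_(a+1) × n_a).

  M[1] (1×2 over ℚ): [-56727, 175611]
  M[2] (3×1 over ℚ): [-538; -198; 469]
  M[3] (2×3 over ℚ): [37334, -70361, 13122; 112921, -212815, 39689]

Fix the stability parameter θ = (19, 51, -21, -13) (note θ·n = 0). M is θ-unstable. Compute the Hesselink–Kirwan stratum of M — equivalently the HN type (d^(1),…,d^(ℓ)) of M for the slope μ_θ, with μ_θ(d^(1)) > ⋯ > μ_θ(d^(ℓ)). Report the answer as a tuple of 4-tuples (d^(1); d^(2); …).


Via rank(M_{q-1}∘⋯∘M_p): M ≅ I[1,1], I[1,4], I[3,3], I[3,4].
μ_θ-semistable layers: μ^(1)=19; μ^(2)=9; μ^(3)=-13; μ^(4)=-21

((1, 0, 0, 0); (1, 1, 1, 1); (0, 0, 0, 1); (0, 0, 2, 0))


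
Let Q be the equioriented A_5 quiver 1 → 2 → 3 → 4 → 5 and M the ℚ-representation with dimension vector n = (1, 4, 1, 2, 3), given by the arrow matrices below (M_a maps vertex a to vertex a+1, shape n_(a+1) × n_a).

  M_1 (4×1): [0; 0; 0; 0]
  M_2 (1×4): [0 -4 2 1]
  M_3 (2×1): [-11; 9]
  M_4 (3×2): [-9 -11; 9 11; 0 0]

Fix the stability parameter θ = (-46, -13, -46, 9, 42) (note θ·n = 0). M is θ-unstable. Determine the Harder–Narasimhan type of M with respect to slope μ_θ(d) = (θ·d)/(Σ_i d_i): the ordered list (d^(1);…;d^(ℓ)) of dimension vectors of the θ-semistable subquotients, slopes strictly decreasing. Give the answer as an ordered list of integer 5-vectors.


Barcode: M ≅ I[1,1], I[2,2]^3, I[2,4], I[4,5], I[5,5]^2. HN layers by μ_θ (5 steps, strictly decreasing):
  μ^(1)=42; μ^(2)=9; μ^(3)=-13; μ^(4)=-59/2; μ^(5)=-46

((0, 0, 0, 0, 3); (0, 0, 0, 2, 0); (0, 3, 0, 0, 0); (0, 1, 1, 0, 0); (1, 0, 0, 0, 0))


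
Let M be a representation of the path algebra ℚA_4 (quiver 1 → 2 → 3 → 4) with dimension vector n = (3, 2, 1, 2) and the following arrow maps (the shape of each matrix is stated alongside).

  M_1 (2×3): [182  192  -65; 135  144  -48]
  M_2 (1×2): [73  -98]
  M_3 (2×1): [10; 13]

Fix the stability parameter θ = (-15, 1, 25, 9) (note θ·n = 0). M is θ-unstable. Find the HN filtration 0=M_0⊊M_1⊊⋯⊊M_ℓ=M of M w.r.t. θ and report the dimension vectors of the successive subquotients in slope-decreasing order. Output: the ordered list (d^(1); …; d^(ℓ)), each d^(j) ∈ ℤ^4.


Via rank(M_{q-1}∘⋯∘M_p): M ≅ I[1,1], I[1,2], I[1,4], I[4,4].
μ_θ-semistable layers: μ^(1)=17; μ^(2)=9; μ^(3)=1; μ^(4)=-15

((0, 0, 1, 1); (0, 0, 0, 1); (0, 2, 0, 0); (3, 0, 0, 0))


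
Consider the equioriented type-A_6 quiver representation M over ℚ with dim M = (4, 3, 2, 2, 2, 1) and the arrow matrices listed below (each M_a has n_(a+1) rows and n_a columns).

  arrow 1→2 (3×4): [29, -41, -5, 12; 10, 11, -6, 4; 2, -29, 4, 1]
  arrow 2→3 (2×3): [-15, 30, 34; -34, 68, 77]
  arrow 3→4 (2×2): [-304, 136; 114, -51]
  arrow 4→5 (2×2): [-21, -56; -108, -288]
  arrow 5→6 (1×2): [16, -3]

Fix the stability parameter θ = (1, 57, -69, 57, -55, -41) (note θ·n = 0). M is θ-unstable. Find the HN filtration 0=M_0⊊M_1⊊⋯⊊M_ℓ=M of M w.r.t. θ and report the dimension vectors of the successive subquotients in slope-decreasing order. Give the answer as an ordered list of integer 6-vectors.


Interval decomposition of M: I[1,1], I[1,2], I[1,3], I[1,4], I[4,6], I[5,5].
HN type (ℓ=5): μ^(1)=57; μ^(2)=1; μ^(3)=-11/3; μ^(4)=-13; μ^(5)=-55

((0, 1, 0, 1, 0, 0); (2, 0, 0, 0, 0, 0); (2, 2, 2, 0, 0, 0); (0, 0, 0, 1, 1, 1); (0, 0, 0, 0, 1, 0))


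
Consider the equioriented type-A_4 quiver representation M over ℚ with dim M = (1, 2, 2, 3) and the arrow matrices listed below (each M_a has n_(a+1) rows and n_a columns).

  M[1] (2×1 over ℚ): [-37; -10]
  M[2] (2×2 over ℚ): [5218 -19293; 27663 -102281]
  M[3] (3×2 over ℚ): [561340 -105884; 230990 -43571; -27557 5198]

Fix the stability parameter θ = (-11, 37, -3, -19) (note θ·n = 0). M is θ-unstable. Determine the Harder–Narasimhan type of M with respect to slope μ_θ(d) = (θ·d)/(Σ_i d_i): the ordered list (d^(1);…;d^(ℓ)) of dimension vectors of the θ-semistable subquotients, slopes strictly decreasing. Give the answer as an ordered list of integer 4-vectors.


Barcode: M ≅ I[1,4], I[2,4], I[4,4]. HN layers by μ_θ (3 steps, strictly decreasing):
  μ^(1)=5; μ^(2)=-11; μ^(3)=-19

((0, 2, 2, 2); (1, 0, 0, 0); (0, 0, 0, 1))


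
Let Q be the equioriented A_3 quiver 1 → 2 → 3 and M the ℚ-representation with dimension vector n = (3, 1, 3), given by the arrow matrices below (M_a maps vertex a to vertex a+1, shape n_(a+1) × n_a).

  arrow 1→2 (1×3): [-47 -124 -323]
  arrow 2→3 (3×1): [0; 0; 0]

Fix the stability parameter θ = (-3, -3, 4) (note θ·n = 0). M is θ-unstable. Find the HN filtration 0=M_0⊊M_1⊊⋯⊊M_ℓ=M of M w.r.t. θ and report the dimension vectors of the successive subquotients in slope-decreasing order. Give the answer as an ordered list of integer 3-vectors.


Interval decomposition of M: I[1,1]^2, I[1,2], I[3,3]^3.
HN type (ℓ=2): μ^(1)=4; μ^(2)=-3

((0, 0, 3); (3, 1, 0))


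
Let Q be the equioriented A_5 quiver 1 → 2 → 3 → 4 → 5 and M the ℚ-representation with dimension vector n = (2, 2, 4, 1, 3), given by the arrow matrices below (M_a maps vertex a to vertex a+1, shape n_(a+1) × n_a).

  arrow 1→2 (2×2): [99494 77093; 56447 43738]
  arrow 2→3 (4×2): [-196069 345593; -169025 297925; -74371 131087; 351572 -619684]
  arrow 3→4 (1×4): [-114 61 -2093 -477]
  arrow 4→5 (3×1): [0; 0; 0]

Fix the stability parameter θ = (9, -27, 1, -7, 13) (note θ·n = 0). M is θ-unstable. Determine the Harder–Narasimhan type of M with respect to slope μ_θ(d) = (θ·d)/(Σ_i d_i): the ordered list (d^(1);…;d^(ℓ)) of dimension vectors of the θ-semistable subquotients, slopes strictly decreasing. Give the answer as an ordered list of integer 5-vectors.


Interval decomposition of M: I[1,2], I[1,3], I[3,3]^2, I[3,4], I[5,5]^3.
HN type (ℓ=4): μ^(1)=13; μ^(2)=1; μ^(3)=-3; μ^(4)=-9

((0, 0, 0, 0, 3); (0, 0, 3, 0, 0); (0, 0, 1, 1, 0); (2, 2, 0, 0, 0))


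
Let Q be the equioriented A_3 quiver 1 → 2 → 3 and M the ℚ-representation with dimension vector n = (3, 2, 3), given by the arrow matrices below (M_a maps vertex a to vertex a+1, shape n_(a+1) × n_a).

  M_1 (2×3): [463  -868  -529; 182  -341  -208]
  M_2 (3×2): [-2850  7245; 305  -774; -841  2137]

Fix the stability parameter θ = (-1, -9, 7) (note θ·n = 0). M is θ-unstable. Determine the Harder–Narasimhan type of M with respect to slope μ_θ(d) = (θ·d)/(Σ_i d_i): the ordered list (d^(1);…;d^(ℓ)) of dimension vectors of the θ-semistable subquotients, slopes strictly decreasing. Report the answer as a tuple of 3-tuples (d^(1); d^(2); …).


Barcode: M ≅ I[1,1], I[1,3]^2, I[3,3]. HN layers by μ_θ (3 steps, strictly decreasing):
  μ^(1)=7; μ^(2)=-1; μ^(3)=-5

((0, 0, 3); (1, 0, 0); (2, 2, 0))


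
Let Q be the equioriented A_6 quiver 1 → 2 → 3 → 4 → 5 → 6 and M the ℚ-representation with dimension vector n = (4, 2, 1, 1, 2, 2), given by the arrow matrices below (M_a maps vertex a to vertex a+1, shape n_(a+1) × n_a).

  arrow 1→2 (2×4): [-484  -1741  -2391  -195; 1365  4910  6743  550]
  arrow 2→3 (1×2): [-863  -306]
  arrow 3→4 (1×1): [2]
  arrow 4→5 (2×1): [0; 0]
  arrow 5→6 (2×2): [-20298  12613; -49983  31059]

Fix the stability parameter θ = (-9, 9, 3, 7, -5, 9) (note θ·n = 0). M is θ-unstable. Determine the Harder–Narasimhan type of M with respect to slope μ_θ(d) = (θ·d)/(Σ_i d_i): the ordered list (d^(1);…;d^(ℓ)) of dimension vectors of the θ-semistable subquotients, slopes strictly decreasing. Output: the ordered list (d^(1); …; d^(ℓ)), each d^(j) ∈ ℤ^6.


Interval decomposition of M: I[1,1]^2, I[1,2], I[1,4], I[5,6]^2.
HN type (ℓ=5): μ^(1)=9; μ^(2)=7; μ^(3)=6; μ^(4)=-5; μ^(5)=-9

((0, 1, 0, 0, 0, 2); (0, 0, 0, 1, 0, 0); (0, 1, 1, 0, 0, 0); (0, 0, 0, 0, 2, 0); (4, 0, 0, 0, 0, 0))


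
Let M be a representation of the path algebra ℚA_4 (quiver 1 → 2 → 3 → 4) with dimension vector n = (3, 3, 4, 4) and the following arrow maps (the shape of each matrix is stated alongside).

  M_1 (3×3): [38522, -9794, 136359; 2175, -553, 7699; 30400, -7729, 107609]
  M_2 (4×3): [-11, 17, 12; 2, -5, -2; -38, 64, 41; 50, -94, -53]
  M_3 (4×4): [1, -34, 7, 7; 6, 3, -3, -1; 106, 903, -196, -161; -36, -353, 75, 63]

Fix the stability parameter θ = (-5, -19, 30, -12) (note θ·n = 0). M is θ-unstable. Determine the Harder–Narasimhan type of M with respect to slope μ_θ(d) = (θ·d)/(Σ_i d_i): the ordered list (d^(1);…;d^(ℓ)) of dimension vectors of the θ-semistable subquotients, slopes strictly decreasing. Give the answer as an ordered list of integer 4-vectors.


Barcode: M ≅ I[1,4]^3, I[3,4]. HN layers by μ_θ (2 steps, strictly decreasing):
  μ^(1)=9; μ^(2)=-12

((0, 0, 4, 4); (3, 3, 0, 0))


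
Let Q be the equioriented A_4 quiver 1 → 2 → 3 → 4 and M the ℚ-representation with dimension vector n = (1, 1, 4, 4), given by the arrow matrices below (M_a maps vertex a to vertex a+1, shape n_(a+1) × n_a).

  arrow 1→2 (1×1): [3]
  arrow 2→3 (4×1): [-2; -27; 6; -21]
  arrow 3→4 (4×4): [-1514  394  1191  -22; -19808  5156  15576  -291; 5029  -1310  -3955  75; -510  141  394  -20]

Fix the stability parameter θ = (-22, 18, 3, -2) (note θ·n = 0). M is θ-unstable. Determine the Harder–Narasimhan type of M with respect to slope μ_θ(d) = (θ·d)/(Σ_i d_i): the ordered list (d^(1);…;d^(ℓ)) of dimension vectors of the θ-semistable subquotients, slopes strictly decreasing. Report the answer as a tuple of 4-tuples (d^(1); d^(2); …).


Interval decomposition of M: I[1,4], I[3,4]^3.
HN type (ℓ=3): μ^(1)=19/3; μ^(2)=1/2; μ^(3)=-22

((0, 1, 1, 1); (0, 0, 3, 3); (1, 0, 0, 0))


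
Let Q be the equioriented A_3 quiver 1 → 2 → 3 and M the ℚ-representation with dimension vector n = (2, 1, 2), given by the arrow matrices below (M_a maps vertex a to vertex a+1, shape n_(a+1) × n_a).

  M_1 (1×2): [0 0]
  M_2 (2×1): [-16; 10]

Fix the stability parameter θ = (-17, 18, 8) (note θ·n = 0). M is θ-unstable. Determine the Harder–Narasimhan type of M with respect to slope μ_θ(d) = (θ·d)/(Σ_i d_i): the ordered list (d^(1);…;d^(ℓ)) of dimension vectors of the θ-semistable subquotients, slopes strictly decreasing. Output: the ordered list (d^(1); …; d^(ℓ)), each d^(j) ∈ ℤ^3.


Via rank(M_{q-1}∘⋯∘M_p): M ≅ I[1,1]^2, I[2,3], I[3,3].
μ_θ-semistable layers: μ^(1)=13; μ^(2)=8; μ^(3)=-17

((0, 1, 1); (0, 0, 1); (2, 0, 0))


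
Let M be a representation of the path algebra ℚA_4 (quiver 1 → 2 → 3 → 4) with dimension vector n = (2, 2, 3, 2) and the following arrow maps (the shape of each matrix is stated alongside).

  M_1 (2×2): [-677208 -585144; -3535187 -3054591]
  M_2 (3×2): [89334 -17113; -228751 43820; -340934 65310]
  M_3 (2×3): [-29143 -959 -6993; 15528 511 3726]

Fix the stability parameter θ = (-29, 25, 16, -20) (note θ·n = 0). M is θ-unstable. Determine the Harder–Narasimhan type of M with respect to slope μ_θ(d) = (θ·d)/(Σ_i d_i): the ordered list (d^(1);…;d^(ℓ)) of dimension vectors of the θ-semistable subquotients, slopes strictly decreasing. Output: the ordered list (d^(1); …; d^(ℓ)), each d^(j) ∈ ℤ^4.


Barcode: M ≅ I[1,1], I[1,4], I[2,4], I[3,3]. HN layers by μ_θ (3 steps, strictly decreasing):
  μ^(1)=16; μ^(2)=7; μ^(3)=-29

((0, 0, 1, 0); (0, 2, 2, 2); (2, 0, 0, 0))


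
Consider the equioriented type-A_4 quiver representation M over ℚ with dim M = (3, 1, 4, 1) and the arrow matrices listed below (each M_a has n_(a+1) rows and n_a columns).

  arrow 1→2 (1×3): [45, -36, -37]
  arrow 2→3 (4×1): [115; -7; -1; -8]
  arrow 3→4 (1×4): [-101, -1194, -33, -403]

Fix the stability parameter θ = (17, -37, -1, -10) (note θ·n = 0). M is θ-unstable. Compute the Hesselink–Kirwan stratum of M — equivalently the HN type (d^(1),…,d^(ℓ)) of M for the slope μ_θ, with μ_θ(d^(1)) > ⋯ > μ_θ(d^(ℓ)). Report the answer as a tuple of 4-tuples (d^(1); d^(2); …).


Via rank(M_{q-1}∘⋯∘M_p): M ≅ I[1,1]^2, I[1,3], I[3,3]^2, I[3,4].
μ_θ-semistable layers: μ^(1)=17; μ^(2)=-1; μ^(3)=-11/2; μ^(4)=-10

((2, 0, 0, 0); (0, 0, 3, 0); (0, 0, 1, 1); (1, 1, 0, 0))


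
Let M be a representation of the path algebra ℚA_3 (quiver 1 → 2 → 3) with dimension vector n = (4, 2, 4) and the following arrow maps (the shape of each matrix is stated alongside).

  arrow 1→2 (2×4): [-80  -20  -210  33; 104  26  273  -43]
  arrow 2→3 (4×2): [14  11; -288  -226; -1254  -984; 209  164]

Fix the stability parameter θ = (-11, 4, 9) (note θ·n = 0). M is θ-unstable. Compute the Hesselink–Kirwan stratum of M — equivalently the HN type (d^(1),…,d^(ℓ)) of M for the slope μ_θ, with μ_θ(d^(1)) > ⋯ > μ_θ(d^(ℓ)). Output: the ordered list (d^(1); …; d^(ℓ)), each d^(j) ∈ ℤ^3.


Barcode: M ≅ I[1,1]^2, I[1,3]^2, I[3,3]^2. HN layers by μ_θ (3 steps, strictly decreasing):
  μ^(1)=9; μ^(2)=4; μ^(3)=-11

((0, 0, 4); (0, 2, 0); (4, 0, 0))


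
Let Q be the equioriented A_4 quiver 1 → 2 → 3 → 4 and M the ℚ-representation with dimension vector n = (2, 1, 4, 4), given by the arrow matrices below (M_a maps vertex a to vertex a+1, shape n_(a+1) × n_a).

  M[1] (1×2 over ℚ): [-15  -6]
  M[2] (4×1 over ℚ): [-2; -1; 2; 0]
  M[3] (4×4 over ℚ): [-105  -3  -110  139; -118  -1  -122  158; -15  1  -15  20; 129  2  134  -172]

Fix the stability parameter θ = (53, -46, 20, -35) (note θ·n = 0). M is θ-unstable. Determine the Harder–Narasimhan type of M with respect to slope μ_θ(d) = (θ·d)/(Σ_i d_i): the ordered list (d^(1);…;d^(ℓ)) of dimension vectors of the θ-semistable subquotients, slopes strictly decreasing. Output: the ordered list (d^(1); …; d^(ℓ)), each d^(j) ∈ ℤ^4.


Interval decomposition of M: I[1,1], I[1,4], I[3,4]^3.
HN type (ℓ=3): μ^(1)=53; μ^(2)=-2; μ^(3)=-15/2

((1, 0, 0, 0); (1, 1, 1, 1); (0, 0, 3, 3))


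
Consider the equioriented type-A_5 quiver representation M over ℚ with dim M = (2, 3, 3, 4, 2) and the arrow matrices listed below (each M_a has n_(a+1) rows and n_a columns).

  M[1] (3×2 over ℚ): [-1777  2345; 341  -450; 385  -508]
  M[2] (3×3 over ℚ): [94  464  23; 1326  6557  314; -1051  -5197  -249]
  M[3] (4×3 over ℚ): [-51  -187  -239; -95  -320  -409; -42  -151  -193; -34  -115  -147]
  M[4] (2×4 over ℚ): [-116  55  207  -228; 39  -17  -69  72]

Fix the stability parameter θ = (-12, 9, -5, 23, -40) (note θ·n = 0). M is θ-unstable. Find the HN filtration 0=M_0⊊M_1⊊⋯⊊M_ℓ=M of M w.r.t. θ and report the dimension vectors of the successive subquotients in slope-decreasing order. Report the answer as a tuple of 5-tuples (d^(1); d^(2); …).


Barcode: M ≅ I[1,5]^2, I[2,4], I[4,4]. HN layers by μ_θ (4 steps, strictly decreasing):
  μ^(1)=23; μ^(2)=2; μ^(3)=-13/4; μ^(4)=-12

((0, 0, 0, 2, 0); (0, 1, 1, 0, 0); (0, 2, 2, 2, 2); (2, 0, 0, 0, 0))


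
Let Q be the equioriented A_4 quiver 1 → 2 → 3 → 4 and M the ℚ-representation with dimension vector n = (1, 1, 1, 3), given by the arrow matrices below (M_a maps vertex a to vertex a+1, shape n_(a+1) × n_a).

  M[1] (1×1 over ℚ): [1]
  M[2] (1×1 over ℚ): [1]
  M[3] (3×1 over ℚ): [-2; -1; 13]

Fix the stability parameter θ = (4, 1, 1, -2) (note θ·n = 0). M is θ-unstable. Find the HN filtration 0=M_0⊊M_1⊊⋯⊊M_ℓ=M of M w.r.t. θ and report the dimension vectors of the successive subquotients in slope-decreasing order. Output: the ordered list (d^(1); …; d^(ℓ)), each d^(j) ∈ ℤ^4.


Via rank(M_{q-1}∘⋯∘M_p): M ≅ I[1,4], I[4,4]^2.
μ_θ-semistable layers: μ^(1)=1; μ^(2)=-2

((1, 1, 1, 1); (0, 0, 0, 2))


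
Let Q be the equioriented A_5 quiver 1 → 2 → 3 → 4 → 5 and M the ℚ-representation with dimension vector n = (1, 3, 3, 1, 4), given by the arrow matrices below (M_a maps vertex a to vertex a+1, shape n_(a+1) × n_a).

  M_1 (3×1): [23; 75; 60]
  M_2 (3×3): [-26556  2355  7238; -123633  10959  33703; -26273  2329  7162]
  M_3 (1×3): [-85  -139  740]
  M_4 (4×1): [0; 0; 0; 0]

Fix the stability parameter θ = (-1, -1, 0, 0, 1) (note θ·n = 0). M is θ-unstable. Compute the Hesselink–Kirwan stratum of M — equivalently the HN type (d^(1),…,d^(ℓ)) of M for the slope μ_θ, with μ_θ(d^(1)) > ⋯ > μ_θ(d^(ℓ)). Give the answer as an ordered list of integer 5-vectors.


Barcode: M ≅ I[1,4], I[2,3]^2, I[5,5]^4. HN layers by μ_θ (3 steps, strictly decreasing):
  μ^(1)=1; μ^(2)=0; μ^(3)=-1

((0, 0, 0, 0, 4); (0, 0, 3, 1, 0); (1, 3, 0, 0, 0))


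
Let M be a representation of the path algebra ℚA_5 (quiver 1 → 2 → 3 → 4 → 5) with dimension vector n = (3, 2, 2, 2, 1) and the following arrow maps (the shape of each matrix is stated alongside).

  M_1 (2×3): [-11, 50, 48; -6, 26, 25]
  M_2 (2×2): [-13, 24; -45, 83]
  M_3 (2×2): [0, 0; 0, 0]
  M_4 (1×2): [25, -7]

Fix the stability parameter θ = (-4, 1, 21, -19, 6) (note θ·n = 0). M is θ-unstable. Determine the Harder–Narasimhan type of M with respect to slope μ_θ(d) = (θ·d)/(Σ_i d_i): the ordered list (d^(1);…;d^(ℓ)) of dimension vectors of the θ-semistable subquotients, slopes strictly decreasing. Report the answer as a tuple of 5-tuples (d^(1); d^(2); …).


Barcode: M ≅ I[1,1], I[1,3]^2, I[4,4], I[4,5]. HN layers by μ_θ (5 steps, strictly decreasing):
  μ^(1)=21; μ^(2)=6; μ^(3)=1; μ^(4)=-4; μ^(5)=-19

((0, 0, 2, 0, 0); (0, 0, 0, 0, 1); (0, 2, 0, 0, 0); (3, 0, 0, 0, 0); (0, 0, 0, 2, 0))


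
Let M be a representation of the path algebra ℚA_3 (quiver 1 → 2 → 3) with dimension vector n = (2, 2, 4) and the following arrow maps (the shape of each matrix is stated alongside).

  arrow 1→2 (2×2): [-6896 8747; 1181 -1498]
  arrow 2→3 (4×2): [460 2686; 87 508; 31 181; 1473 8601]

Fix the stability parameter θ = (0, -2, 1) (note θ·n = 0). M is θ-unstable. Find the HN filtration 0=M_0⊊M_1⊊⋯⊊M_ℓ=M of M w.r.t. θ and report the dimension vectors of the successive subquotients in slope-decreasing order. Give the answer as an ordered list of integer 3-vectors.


Barcode: M ≅ I[1,3]^2, I[3,3]^2. HN layers by μ_θ (2 steps, strictly decreasing):
  μ^(1)=1; μ^(2)=-1

((0, 0, 4); (2, 2, 0))


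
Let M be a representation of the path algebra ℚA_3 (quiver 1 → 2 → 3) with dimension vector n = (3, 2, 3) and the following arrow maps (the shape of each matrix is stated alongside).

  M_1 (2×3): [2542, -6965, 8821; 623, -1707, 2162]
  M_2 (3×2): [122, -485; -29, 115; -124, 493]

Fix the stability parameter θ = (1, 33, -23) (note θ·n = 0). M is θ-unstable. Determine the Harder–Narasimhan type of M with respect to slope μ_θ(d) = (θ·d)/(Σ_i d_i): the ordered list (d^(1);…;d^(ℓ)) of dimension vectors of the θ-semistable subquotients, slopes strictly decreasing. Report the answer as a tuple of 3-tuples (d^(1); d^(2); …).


Barcode: M ≅ I[1,1], I[1,3]^2, I[3,3]. HN layers by μ_θ (3 steps, strictly decreasing):
  μ^(1)=5; μ^(2)=1; μ^(3)=-23

((0, 2, 2); (3, 0, 0); (0, 0, 1))


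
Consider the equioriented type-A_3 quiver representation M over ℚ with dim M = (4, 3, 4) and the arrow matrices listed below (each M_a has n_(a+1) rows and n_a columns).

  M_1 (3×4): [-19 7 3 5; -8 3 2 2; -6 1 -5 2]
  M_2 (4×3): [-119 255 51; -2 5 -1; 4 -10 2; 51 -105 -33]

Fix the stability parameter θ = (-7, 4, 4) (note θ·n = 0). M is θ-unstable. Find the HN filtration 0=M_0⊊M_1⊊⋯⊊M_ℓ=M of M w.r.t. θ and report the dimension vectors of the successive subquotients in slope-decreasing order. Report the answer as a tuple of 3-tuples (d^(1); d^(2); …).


Interval decomposition of M: I[1,1], I[1,2], I[1,3]^2, I[3,3]^2.
HN type (ℓ=2): μ^(1)=4; μ^(2)=-7

((0, 3, 4); (4, 0, 0))


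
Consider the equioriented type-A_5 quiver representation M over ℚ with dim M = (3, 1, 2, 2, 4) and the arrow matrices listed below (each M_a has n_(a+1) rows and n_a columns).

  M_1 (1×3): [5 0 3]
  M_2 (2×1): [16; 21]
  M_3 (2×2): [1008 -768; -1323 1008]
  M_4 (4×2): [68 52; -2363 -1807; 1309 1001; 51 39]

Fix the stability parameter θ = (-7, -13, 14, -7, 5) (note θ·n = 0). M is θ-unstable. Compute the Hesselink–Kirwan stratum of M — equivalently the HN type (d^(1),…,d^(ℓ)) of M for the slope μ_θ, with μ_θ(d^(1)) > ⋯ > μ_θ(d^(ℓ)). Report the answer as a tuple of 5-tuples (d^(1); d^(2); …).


Barcode: M ≅ I[1,1]^2, I[1,3], I[3,5], I[4,4], I[5,5]^3. HN layers by μ_θ (5 steps, strictly decreasing):
  μ^(1)=14; μ^(2)=5; μ^(3)=7/2; μ^(4)=-7; μ^(5)=-10

((0, 0, 1, 0, 0); (0, 0, 0, 0, 4); (0, 0, 1, 1, 0); (2, 0, 0, 1, 0); (1, 1, 0, 0, 0))


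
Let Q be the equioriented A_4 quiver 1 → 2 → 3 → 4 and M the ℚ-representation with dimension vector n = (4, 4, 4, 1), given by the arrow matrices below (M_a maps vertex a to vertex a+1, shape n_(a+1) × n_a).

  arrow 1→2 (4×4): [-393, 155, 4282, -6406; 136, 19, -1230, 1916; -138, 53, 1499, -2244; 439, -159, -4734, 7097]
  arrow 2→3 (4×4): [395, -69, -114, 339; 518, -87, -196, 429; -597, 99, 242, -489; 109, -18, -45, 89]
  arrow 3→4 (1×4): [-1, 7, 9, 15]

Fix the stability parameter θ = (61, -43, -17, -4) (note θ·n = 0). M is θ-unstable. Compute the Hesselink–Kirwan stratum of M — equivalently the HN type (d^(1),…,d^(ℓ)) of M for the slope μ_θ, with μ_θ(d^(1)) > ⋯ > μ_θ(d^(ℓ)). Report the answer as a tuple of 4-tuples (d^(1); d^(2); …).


Interval decomposition of M: I[1,2], I[1,3]^2, I[1,4], I[3,3].
HN type (ℓ=4): μ^(1)=9; μ^(2)=1/3; μ^(3)=-3/4; μ^(4)=-17

((1, 1, 0, 0); (2, 2, 2, 0); (1, 1, 1, 1); (0, 0, 1, 0))
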